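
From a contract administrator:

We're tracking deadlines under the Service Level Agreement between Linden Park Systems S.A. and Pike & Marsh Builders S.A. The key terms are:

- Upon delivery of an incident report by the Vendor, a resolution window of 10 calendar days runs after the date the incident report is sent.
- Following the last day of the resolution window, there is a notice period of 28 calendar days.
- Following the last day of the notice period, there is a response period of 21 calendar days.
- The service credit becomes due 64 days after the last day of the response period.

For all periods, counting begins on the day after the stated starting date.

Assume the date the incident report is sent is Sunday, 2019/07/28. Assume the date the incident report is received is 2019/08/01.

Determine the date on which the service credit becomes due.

The last day of the resolution window: 2019/07/28 + 10 days = 2019/08/07.
The last day of the notice period: 2019/08/07 + 28 days = 2019/09/04.
Adding 21 calendar days to 2019/09/04 gives 2019/09/25, which is the last day of the response period.
The date on which the service credit becomes due: 64 calendar days after 2019/09/25 is 2019/11/28.

2019/11/28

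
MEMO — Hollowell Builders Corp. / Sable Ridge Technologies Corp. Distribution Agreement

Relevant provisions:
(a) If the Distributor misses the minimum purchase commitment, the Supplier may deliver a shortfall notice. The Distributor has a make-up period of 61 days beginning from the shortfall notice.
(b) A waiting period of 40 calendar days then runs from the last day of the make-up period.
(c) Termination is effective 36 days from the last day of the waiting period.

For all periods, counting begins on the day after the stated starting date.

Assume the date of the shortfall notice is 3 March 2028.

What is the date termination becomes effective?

18 July 2028

The last day of the make-up period: 61 calendar days after 3 March 2028 is 3 May 2028.
The last day of the waiting period: 40 calendar days after 3 May 2028 is 12 June 2028.
Adding 36 calendar days to 12 June 2028 gives 18 July 2028, which is the date termination becomes effective.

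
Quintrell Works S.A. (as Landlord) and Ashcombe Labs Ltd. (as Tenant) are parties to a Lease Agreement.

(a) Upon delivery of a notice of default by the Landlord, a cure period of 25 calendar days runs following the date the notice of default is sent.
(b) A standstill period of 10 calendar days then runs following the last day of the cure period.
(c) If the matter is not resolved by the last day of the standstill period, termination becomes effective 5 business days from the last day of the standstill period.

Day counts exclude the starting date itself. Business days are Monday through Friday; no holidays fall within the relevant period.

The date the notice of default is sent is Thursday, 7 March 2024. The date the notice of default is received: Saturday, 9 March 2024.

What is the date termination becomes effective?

The last day of the cure period: 7 March 2024 + 25 days = 1 April 2024.
Adding 10 calendar days to 1 April 2024 gives 11 April 2024, which is the last day of the standstill period.
From Thursday, 11 April 2024, 5 business days (Apr 12, Apr 15, Apr 16, Apr 17, Apr 18, skipping weekends) brings us to Thursday, 18 April 2024, which is the date termination becomes effective.

18 April 2024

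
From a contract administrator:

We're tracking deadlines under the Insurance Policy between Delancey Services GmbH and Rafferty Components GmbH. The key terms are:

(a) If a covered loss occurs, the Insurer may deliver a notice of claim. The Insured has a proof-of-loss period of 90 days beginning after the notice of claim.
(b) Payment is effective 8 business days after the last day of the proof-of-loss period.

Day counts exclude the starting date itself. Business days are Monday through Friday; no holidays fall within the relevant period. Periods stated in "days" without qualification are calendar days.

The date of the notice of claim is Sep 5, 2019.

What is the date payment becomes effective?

Adding 90 calendar days to Sep 5, 2019 gives Dec 4, 2019, which is the last day of the proof-of-loss period.
The date payment becomes effective: 8 business days after Wednesday, Dec 4, 2019, skipping weekends — Dec 5, Dec 6, Dec 9, Dec 10, Dec 11, Dec 12, Dec 13, Dec 16 — lands on Monday, Dec 16, 2019.

Dec 16, 2019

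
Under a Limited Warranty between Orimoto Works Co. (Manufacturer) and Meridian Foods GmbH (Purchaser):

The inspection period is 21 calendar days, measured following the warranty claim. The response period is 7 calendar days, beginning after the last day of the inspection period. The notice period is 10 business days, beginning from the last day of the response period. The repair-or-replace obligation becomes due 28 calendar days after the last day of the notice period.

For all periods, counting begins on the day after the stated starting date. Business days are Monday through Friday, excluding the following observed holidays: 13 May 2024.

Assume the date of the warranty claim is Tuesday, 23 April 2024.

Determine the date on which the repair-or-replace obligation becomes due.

2 July 2024

The last day of the inspection period: 21 calendar days after 23 April 2024 is 14 May 2024.
Adding 7 calendar days to 14 May 2024 gives 21 May 2024, which is the last day of the response period.
From Tuesday, 21 May 2024, 10 business days (May 22, May 23, May 24, May 27, May 28, May 29, May 30, May 31, Jun 3, Jun 4, skipping weekends) brings us to Tuesday, 4 June 2024, which is the last day of the notice period.
The date on which the repair-or-replace obligation becomes due: 4 June 2024 + 28 days = 2 July 2024.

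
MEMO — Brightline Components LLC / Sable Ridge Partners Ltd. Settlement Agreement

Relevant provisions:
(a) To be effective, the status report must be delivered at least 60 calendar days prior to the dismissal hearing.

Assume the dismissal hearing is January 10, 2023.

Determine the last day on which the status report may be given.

January 10, 2023 minus 60 days is November 11, 2022.

November 11, 2022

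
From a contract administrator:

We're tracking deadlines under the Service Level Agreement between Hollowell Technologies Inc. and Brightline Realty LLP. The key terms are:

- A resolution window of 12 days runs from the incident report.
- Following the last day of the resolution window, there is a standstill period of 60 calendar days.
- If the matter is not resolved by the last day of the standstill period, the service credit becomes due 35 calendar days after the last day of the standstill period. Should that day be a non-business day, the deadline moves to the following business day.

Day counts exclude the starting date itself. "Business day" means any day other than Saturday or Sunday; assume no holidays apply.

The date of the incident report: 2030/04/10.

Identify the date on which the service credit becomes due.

Adding 12 calendar days to 2030/04/10 gives 2030/04/22, which is the last day of the resolution window.
The last day of the standstill period: 2030/04/22 + 60 days = 2030/06/21.
Adding 35 calendar days to 2030/06/21 gives 2030/07/26, which is the date on which the service credit becomes due. 2030/07/26 is a Friday, so no roll-forward applies.

2030/07/26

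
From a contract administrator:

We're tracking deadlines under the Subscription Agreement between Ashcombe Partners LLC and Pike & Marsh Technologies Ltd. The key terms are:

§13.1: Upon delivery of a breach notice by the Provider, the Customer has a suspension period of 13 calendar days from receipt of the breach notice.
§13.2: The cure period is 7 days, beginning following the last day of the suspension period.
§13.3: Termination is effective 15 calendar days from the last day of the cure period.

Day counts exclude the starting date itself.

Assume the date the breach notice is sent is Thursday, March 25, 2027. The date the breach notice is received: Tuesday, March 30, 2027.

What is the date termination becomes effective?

May 4, 2027

The last day of the suspension period: 13 calendar days after March 30, 2027 is April 12, 2027.
The last day of the cure period: 7 calendar days after April 12, 2027 is April 19, 2027.
The date termination becomes effective: 15 calendar days after April 19, 2027 is May 4, 2027.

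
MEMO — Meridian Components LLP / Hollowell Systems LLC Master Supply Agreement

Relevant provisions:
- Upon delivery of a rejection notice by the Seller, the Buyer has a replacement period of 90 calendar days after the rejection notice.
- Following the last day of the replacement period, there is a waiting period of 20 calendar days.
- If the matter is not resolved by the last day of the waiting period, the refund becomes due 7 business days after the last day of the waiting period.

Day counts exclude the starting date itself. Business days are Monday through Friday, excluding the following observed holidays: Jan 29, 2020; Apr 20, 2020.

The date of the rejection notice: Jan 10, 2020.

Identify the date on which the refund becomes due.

The last day of the replacement period: Jan 10, 2020 + 90 days = Apr 9, 2020.
The last day of the waiting period: Apr 9, 2020 + 20 days = Apr 29, 2020.
From Wednesday, Apr 29, 2020, 7 business days (Apr 30, May 1, May 4, May 5, May 6, May 7, May 8, skipping weekends) brings us to Friday, May 8, 2020, which is the date on which the refund becomes due.

May 8, 2020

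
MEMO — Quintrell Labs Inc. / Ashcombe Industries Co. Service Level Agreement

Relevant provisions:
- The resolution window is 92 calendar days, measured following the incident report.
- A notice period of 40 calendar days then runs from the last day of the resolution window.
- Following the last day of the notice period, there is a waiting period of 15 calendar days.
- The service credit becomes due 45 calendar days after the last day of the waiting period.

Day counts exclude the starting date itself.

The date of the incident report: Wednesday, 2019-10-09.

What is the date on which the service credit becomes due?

2020-04-18

The last day of the resolution window: 2019-10-09 + 92 days = 2020-01-09.
The last day of the notice period: 2020-01-09 + 40 days = 2020-02-18.
The last day of the waiting period: 15 calendar days after 2020-02-18 is 2020-03-04.
The date on which the service credit becomes due: 2020-03-04 + 45 days = 2020-04-18.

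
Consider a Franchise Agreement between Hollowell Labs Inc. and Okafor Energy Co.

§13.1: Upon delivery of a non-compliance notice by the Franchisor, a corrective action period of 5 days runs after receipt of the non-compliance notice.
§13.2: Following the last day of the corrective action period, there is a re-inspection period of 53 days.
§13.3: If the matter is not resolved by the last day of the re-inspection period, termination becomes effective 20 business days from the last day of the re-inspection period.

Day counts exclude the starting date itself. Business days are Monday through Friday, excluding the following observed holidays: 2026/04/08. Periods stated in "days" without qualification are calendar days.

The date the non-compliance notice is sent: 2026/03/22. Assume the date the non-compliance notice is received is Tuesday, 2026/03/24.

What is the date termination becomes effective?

2026/06/18

The last day of the corrective action period: 2026/03/24 + 5 days = 2026/03/29.
Adding 53 calendar days to 2026/03/29 gives 2026/05/21, which is the last day of the re-inspection period.
From Thursday, 2026/05/21, 20 business days (May 22, May 25, May 26, May 27, …, Jun 16, Jun 17, Jun 18, skipping weekends) brings us to Thursday, 2026/06/18, which is the date termination becomes effective.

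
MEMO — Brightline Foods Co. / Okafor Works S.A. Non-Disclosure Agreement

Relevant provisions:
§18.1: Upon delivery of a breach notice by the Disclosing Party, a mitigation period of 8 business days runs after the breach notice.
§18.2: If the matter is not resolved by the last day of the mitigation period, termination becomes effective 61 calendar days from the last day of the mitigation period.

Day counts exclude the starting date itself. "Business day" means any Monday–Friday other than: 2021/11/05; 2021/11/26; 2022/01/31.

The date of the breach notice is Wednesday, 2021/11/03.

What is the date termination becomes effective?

The last day of the mitigation period: 8 business days after Wednesday, 2021/11/03, skipping weekends and the listed holiday on Nov 5 — Nov 4, Nov 8, Nov 9, Nov 10, Nov 11, Nov 12, Nov 15, Nov 16 — lands on Tuesday, 2021/11/16.
The date termination becomes effective: 61 calendar days after 2021/11/16 is 2022/01/16.

2022/01/16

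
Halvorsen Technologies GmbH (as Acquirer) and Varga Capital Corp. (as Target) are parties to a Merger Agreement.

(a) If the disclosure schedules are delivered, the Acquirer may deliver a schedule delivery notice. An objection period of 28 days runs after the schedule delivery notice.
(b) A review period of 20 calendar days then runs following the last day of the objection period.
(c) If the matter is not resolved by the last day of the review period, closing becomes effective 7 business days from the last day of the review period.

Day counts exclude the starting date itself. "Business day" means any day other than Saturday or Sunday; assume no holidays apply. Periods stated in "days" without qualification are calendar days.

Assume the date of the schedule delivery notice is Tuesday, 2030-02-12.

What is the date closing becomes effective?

2030-04-10

The last day of the objection period: 2030-02-12 + 28 days = 2030-03-12.
Adding 20 calendar days to 2030-03-12 gives 2030-04-01, which is the last day of the review period.
From Monday, 2030-04-01, 7 business days (Apr 2, Apr 3, Apr 4, Apr 5, Apr 8, Apr 9, Apr 10, skipping weekends) brings us to Wednesday, 2030-04-10, which is the date closing becomes effective.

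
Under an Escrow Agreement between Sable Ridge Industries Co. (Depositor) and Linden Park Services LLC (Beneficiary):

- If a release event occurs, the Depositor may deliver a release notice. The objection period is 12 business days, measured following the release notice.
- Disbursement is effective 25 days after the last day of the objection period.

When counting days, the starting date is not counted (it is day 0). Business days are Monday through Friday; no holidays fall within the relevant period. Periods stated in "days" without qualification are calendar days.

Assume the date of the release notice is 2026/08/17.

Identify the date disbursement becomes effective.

2026/09/27

The last day of the objection period: counting 12 business days from Monday, 2026/08/17 (Aug 18, Aug 19, Aug 20, Aug 21, …, Aug 31, Sep 1, Sep 2, skipping weekends) reaches Wednesday, 2026/09/02.
The date disbursement becomes effective: 2026/09/02 + 25 days = 2026/09/27.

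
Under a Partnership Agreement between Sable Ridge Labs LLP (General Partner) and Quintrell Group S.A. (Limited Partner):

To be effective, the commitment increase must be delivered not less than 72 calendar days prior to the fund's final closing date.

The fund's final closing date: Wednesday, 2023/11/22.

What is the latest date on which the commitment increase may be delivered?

Counting back 72 calendar days from 2023/11/22 gives 2023/09/11.

2023/09/11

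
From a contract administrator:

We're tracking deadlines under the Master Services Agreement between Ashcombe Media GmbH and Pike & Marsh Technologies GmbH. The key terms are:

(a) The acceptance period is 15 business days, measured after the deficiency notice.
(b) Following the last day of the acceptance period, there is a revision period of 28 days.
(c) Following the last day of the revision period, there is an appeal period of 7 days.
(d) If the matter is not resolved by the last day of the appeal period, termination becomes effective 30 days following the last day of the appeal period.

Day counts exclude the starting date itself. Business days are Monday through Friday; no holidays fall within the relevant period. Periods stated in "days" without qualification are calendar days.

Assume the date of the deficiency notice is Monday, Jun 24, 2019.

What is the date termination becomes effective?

Sep 18, 2019

From Monday, Jun 24, 2019, 15 business days (Jun 25, Jun 26, Jun 27, Jun 28, …, Jul 11, Jul 12, Jul 15, skipping weekends) brings us to Monday, Jul 15, 2019, which is the last day of the acceptance period.
The last day of the revision period: Jul 15, 2019 + 28 days = Aug 12, 2019.
The last day of the appeal period: 7 calendar days after Aug 12, 2019 is Aug 19, 2019.
The date termination becomes effective: 30 calendar days after Aug 19, 2019 is Sep 18, 2019.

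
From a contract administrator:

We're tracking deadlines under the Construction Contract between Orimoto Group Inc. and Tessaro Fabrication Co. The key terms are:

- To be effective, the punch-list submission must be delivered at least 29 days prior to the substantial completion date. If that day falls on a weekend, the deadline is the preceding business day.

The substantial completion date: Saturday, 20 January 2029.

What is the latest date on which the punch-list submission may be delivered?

22 December 2028

20 January 2029 minus 29 days is 22 December 2028. That is a Friday, so no adjustment is needed.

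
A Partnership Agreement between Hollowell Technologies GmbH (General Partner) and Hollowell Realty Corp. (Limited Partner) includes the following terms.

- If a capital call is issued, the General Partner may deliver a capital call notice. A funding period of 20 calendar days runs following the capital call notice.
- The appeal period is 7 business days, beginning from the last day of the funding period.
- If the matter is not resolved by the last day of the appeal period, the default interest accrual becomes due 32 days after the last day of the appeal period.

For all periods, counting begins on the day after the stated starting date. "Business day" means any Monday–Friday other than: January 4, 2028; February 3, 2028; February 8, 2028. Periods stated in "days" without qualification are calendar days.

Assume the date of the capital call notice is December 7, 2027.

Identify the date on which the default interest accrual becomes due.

Adding 20 calendar days to December 7, 2027 gives December 27, 2027, which is the last day of the funding period.
From Monday, December 27, 2027, 7 business days (Dec 28, Dec 29, Dec 30, Dec 31, Jan 3, Jan 5, Jan 6, skipping weekends and the listed holiday on Jan 4) brings us to Thursday, January 6, 2028, which is the last day of the appeal period.
The date on which the default interest accrual becomes due: January 6, 2028 + 32 days = February 7, 2028.

February 7, 2028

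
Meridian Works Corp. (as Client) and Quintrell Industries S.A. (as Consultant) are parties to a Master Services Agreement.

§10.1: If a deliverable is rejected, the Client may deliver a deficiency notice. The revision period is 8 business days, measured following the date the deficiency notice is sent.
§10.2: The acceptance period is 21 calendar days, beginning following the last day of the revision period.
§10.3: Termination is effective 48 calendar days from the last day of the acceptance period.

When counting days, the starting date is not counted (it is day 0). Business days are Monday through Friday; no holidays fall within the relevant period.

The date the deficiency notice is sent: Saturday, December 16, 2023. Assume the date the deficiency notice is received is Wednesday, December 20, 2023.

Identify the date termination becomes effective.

The last day of the revision period: counting 8 business days from Saturday, December 16, 2023 (Dec 18, Dec 19, Dec 20, Dec 21, Dec 22, Dec 25, Dec 26, Dec 27, skipping weekends) reaches Wednesday, December 27, 2023.
The last day of the acceptance period: December 27, 2023 + 21 days = January 17, 2024.
The date termination becomes effective: 48 calendar days after January 17, 2024 is March 5, 2024.

March 5, 2024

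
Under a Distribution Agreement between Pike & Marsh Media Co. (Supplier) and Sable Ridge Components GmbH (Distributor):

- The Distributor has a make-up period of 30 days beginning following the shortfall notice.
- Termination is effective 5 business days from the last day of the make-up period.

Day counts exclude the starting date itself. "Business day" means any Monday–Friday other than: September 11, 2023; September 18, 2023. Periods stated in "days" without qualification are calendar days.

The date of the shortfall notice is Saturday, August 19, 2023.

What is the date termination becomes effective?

September 25, 2023

The last day of the make-up period: August 19, 2023 + 30 days = September 18, 2023.
The date termination becomes effective: counting 5 business days from Monday, September 18, 2023 (Sep 19, Sep 20, Sep 21, Sep 22, Sep 25, skipping weekends) reaches Monday, September 25, 2023.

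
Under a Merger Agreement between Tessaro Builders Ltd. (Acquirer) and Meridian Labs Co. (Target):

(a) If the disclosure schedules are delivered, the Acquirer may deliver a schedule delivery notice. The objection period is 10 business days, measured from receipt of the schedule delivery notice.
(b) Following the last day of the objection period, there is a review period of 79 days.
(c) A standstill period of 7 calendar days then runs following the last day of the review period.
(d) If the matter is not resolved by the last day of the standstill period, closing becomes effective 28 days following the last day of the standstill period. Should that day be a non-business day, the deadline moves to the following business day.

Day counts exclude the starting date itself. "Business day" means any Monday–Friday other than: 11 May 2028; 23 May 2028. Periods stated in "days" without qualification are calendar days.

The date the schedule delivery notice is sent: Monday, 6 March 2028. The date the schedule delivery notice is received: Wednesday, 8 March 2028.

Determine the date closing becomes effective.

14 July 2028

The last day of the objection period: counting 10 business days from Wednesday, 8 March 2028 (Mar 9, Mar 10, Mar 13, Mar 14, Mar 15, Mar 16, Mar 17, Mar 20, Mar 21, Mar 22, skipping weekends) reaches Wednesday, 22 March 2028.
The last day of the review period: 22 March 2028 + 79 days = 9 June 2028.
The last day of the standstill period: 7 calendar days after 9 June 2028 is 16 June 2028.
The date closing becomes effective: 16 June 2028 + 28 days = 14 July 2028. 14 July 2028 is a Friday and is not a listed holiday, so no roll-forward applies.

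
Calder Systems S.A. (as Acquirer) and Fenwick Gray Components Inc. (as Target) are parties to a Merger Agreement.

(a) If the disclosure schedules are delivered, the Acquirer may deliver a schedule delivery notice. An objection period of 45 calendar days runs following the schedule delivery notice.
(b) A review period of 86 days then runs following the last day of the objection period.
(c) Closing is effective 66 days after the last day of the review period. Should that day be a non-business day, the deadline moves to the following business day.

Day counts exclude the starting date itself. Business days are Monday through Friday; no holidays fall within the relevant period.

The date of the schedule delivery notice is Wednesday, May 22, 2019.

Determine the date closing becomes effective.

Adding 45 calendar days to May 22, 2019 gives Jul 6, 2019, which is the last day of the objection period.
The last day of the review period: 86 calendar days after Jul 6, 2019 is Sep 30, 2019.
Adding 66 calendar days to Sep 30, 2019 gives Dec 5, 2019, which is the date closing becomes effective. Dec 5, 2019 is a Thursday, so no roll-forward applies.

Dec 5, 2019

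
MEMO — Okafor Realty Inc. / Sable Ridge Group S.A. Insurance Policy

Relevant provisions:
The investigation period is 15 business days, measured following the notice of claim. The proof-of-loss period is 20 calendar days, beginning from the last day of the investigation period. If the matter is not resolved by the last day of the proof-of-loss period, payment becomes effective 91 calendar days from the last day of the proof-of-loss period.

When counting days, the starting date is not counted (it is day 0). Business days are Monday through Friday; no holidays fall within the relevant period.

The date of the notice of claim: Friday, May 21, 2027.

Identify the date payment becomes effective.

The last day of the investigation period: counting 15 business days from Friday, May 21, 2027 (May 24, May 25, May 26, May 27, …, Jun 9, Jun 10, Jun 11, skipping weekends) reaches Friday, June 11, 2027.
The last day of the proof-of-loss period: 20 calendar days after June 11, 2027 is July 1, 2027.
The date payment becomes effective: 91 calendar days after July 1, 2027 is September 30, 2027.

September 30, 2027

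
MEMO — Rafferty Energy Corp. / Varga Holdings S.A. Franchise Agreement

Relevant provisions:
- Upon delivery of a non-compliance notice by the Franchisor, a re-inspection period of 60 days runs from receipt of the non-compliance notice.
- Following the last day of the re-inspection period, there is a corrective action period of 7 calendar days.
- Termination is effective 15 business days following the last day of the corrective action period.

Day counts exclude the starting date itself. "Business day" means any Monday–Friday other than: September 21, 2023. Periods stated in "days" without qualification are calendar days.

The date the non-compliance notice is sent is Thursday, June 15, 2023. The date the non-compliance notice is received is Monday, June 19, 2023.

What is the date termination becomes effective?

September 15, 2023

Adding 60 calendar days to June 19, 2023 gives August 18, 2023, which is the last day of the re-inspection period.
The last day of the corrective action period: 7 calendar days after August 18, 2023 is August 25, 2023.
The date termination becomes effective: 15 business days after Friday, August 25, 2023, skipping weekends — Aug 28, Aug 29, Aug 30, Aug 31, …, Sep 13, Sep 14, Sep 15 — lands on Friday, September 15, 2023.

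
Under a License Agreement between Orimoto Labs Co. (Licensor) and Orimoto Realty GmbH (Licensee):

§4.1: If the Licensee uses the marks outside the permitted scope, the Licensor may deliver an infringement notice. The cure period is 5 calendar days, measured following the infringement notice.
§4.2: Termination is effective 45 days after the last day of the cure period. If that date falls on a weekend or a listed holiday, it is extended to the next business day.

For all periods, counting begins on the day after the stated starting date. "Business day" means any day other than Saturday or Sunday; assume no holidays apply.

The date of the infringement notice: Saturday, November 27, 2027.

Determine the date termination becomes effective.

January 17, 2028

Adding 5 calendar days to November 27, 2027 gives December 2, 2027, which is the last day of the cure period.
Adding 45 calendar days to December 2, 2027 gives January 16, 2028, which is the date termination becomes effective. That falls on a Sunday, so it rolls to the next business day, Monday, January 17, 2028.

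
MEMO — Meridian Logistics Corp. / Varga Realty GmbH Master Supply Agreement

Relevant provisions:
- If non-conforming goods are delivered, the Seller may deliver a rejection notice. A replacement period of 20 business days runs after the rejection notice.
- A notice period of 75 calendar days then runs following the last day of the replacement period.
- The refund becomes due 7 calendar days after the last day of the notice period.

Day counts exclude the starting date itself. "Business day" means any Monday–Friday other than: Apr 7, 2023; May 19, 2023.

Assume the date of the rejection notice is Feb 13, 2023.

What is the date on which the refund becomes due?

Jun 3, 2023

The last day of the replacement period: counting 20 business days from Monday, Feb 13, 2023 (Feb 14, Feb 15, Feb 16, Feb 17, …, Mar 9, Mar 10, Mar 13, skipping weekends) reaches Monday, Mar 13, 2023.
The last day of the notice period: 75 calendar days after Mar 13, 2023 is May 27, 2023.
Adding 7 calendar days to May 27, 2023 gives Jun 3, 2023, which is the date on which the refund becomes due.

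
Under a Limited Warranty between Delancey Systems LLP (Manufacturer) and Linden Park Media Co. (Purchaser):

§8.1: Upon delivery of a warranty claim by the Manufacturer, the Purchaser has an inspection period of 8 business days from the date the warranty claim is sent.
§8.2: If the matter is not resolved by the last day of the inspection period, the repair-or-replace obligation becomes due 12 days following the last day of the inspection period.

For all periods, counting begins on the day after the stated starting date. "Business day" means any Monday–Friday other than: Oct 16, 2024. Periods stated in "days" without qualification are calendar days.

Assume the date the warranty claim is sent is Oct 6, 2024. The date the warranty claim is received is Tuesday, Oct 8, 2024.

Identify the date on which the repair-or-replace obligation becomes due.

The last day of the inspection period: counting 8 business days from Sunday, Oct 6, 2024 (Oct 7, Oct 8, Oct 9, Oct 10, Oct 11, Oct 14, Oct 15, Oct 17, skipping weekends and the listed holiday on Oct 16) reaches Thursday, Oct 17, 2024.
The date on which the repair-or-replace obligation becomes due: 12 calendar days after Oct 17, 2024 is Oct 29, 2024.

Oct 29, 2024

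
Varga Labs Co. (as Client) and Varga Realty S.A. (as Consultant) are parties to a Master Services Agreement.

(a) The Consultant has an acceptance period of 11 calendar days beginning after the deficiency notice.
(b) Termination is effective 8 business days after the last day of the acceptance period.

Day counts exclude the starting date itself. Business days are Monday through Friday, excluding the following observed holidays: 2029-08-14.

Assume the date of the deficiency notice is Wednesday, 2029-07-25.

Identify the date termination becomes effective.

2029-08-16

Adding 11 calendar days to 2029-07-25 gives 2029-08-05, which is the last day of the acceptance period.
The date termination becomes effective: 8 business days after Sunday, 2029-08-05, skipping weekends and the listed holiday on Aug 14 — Aug 6, Aug 7, Aug 8, Aug 9, Aug 10, Aug 13, Aug 15, Aug 16 — lands on Thursday, 2029-08-16.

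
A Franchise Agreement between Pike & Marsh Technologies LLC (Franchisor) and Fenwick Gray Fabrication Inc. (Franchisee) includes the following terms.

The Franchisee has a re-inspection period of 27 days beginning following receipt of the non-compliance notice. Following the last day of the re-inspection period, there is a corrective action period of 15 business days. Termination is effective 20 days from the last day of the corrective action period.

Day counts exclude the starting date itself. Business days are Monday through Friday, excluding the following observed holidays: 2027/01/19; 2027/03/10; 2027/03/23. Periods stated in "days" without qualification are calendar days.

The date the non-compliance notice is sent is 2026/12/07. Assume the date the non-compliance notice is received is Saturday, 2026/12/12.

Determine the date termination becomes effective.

2027/02/21

The last day of the re-inspection period: 2026/12/12 + 27 days = 2027/01/08.
The last day of the corrective action period: counting 15 business days from Friday, 2027/01/08 (Jan 11, Jan 12, Jan 13, Jan 14, …, Jan 28, Jan 29, Feb 1, skipping weekends and the listed holiday on Jan 19) reaches Monday, 2027/02/01.
The date termination becomes effective: 20 calendar days after 2027/02/01 is 2027/02/21.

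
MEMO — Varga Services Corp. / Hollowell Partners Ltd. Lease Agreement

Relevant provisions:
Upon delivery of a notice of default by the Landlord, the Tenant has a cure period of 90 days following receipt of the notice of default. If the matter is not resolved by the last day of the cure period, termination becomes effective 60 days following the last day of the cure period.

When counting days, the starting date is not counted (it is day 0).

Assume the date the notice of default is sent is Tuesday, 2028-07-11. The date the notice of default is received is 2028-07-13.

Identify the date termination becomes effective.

The last day of the cure period: 90 calendar days after 2028-07-13 is 2028-10-11.
The date termination becomes effective: 60 calendar days after 2028-10-11 is 2028-12-10.

2028-12-10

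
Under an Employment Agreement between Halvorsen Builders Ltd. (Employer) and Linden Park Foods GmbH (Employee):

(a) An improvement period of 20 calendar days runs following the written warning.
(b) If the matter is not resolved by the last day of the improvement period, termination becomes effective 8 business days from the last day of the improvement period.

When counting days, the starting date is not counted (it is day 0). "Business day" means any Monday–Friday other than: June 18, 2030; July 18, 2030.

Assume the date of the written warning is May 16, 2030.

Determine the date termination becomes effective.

The last day of the improvement period: 20 calendar days after May 16, 2030 is June 5, 2030.
From Wednesday, June 5, 2030, 8 business days (Jun 6, Jun 7, Jun 10, Jun 11, Jun 12, Jun 13, Jun 14, Jun 17, skipping weekends) brings us to Monday, June 17, 2030, which is the date termination becomes effective.

June 17, 2030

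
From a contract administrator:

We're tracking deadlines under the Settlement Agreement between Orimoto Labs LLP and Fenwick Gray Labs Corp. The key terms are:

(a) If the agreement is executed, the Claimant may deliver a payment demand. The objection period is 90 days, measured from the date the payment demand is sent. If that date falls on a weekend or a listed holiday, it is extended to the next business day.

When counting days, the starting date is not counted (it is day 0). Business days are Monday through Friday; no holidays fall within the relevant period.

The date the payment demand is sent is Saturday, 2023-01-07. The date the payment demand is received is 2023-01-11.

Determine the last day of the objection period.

The last day of the objection period: 2023-01-07 + 90 days = 2023-04-07. 2023-04-07 is a Friday, so no roll-forward applies.

2023-04-07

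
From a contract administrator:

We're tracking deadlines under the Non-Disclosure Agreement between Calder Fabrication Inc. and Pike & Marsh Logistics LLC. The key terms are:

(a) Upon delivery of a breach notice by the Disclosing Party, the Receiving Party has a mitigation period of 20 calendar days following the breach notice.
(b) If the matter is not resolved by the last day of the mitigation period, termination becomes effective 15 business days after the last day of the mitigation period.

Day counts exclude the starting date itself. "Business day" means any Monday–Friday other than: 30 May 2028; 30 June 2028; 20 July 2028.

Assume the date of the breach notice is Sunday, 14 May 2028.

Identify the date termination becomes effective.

The last day of the mitigation period: 20 calendar days after 14 May 2028 is 3 June 2028.
The date termination becomes effective: counting 15 business days from Saturday, 3 June 2028 (Jun 5, Jun 6, Jun 7, Jun 8, …, Jun 21, Jun 22, Jun 23, skipping weekends) reaches Friday, 23 June 2028.

23 June 2028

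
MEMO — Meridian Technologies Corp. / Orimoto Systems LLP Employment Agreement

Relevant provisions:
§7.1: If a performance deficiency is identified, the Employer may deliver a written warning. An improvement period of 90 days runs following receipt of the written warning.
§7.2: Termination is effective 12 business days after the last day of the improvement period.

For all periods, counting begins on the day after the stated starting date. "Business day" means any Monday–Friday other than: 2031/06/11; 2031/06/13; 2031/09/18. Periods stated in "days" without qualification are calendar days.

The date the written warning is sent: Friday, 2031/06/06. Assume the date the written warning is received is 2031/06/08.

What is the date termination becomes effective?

Adding 90 calendar days to 2031/06/08 gives 2031/09/06, which is the last day of the improvement period.
The date termination becomes effective: 12 business days after Saturday, 2031/09/06, skipping weekends and the listed holiday on Sep 18 — Sep 8, Sep 9, Sep 10, Sep 11, …, Sep 22, Sep 23, Sep 24 — lands on Wednesday, 2031/09/24.

2031/09/24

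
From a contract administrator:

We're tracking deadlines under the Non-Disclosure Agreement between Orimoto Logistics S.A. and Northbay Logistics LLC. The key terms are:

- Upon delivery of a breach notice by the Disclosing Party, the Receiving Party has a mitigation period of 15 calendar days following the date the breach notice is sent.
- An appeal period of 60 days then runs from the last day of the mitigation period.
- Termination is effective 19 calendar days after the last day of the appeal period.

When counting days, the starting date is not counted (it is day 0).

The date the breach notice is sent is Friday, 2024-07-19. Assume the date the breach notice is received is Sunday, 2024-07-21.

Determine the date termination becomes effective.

The last day of the mitigation period: 2024-07-19 + 15 days = 2024-08-03.
Adding 60 calendar days to 2024-08-03 gives 2024-10-02, which is the last day of the appeal period.
Adding 19 calendar days to 2024-10-02 gives 2024-10-21, which is the date termination becomes effective.

2024-10-21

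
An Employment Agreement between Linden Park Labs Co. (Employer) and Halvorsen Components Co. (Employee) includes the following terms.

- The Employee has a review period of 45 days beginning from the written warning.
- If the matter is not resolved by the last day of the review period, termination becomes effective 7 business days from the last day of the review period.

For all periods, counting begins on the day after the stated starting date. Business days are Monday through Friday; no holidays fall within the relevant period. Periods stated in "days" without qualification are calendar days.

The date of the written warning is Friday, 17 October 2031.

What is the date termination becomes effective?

The last day of the review period: 17 October 2031 + 45 days = 1 December 2031.
The date termination becomes effective: counting 7 business days from Monday, 1 December 2031 (Dec 2, Dec 3, Dec 4, Dec 5, Dec 8, Dec 9, Dec 10, skipping weekends) reaches Wednesday, 10 December 2031.

10 December 2031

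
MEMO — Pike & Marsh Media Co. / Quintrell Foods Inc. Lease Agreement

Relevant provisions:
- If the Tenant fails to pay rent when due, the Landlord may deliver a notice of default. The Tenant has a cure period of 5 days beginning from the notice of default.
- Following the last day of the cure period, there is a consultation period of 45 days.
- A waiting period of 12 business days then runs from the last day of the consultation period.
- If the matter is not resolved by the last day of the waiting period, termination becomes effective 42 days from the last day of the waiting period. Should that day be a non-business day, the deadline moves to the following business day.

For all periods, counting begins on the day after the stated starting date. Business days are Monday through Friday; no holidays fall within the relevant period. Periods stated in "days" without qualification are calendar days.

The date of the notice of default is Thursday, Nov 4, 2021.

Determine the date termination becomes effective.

Feb 22, 2022

The last day of the cure period: 5 calendar days after Nov 4, 2021 is Nov 9, 2021.
The last day of the consultation period: Nov 9, 2021 + 45 days = Dec 24, 2021.
The last day of the waiting period: counting 12 business days from Friday, Dec 24, 2021 (Dec 27, Dec 28, Dec 29, Dec 30, …, Jan 7, Jan 10, Jan 11, skipping weekends) reaches Tuesday, Jan 11, 2022.
Adding 42 calendar days to Jan 11, 2022 gives Feb 22, 2022, which is the date termination becomes effective. Feb 22, 2022 is a Tuesday, so no roll-forward applies.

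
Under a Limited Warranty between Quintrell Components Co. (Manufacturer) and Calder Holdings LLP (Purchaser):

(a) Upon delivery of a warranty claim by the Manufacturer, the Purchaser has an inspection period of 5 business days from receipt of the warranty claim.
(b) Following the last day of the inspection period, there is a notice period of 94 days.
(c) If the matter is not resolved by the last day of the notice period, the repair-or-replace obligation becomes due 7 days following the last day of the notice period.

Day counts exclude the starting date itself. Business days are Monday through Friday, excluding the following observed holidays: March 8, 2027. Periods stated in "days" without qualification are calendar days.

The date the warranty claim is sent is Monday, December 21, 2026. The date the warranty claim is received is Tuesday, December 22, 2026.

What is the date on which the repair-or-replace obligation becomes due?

The last day of the inspection period: 5 business days after Tuesday, December 22, 2026, skipping weekends — Dec 23, Dec 24, Dec 25, Dec 28, Dec 29 — lands on Tuesday, December 29, 2026.
The last day of the notice period: 94 calendar days after December 29, 2026 is April 2, 2027.
The date on which the repair-or-replace obligation becomes due: April 2, 2027 + 7 days = April 9, 2027.

April 9, 2027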